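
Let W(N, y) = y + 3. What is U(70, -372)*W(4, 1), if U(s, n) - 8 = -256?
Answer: -992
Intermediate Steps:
W(N, y) = 3 + y
U(s, n) = -248 (U(s, n) = 8 - 256 = -248)
U(70, -372)*W(4, 1) = -248*(3 + 1) = -248*4 = -992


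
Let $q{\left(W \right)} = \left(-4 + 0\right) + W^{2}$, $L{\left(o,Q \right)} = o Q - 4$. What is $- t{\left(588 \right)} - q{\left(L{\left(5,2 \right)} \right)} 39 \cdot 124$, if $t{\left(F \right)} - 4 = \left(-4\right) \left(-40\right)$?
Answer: $-154916$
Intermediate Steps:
$L{\left(o,Q \right)} = -4 + Q o$ ($L{\left(o,Q \right)} = Q o - 4 = -4 + Q o$)
$t{\left(F \right)} = 164$ ($t{\left(F \right)} = 4 - -160 = 4 + 160 = 164$)
$q{\left(W \right)} = -4 + W^{2}$
$- t{\left(588 \right)} - q{\left(L{\left(5,2 \right)} \right)} 39 \cdot 124 = \left(-1\right) 164 - \left(-4 + \left(-4 + 2 \cdot 5\right)^{2}\right) 39 \cdot 124 = -164 - \left(-4 + \left(-4 + 10\right)^{2}\right) 39 \cdot 124 = -164 - \left(-4 + 6^{2}\right) 39 \cdot 124 = -164 - \left(-4 + 36\right) 39 \cdot 124 = -164 - 32 \cdot 39 \cdot 124 = -164 - 1248 \cdot 124 = -164 - 154752 = -154916$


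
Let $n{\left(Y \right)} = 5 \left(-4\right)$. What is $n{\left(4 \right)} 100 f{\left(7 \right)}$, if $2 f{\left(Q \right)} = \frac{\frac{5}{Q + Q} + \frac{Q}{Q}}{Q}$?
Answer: $- \frac{9500}{49} \approx -193.88$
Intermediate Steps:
$n{\left(Y \right)} = -20$
$f{\left(Q \right)} = \frac{1 + \frac{5}{2 Q}}{2 Q}$ ($f{\left(Q \right)} = \frac{\left(\frac{5}{Q + Q} + \frac{Q}{Q}\right) \frac{1}{Q}}{2} = \frac{\left(\frac{5}{2 Q} + 1\right) \frac{1}{Q}}{2} = \frac{\left(1 + \frac{5}{2 Q}\right) \frac{1}{Q}}{2} = \frac{\frac{1}{Q} \left(1 + \frac{5}{2 Q}\right)}{2} = \frac{1 + \frac{5}{2 Q}}{2 Q}$)
$n{\left(4 \right)} 100 f{\left(7 \right)} = \left(-20\right) 100 \frac{5 + 2 \cdot 7}{4 \cdot 49} = - 2000 \cdot \frac{1}{4} \cdot \frac{1}{49} \left(5 + 14\right) = - 2000 \cdot \frac{1}{4} \cdot \frac{1}{49} \cdot 19 = \left(-2000\right) \frac{19}{196} = - \frac{9500}{49}$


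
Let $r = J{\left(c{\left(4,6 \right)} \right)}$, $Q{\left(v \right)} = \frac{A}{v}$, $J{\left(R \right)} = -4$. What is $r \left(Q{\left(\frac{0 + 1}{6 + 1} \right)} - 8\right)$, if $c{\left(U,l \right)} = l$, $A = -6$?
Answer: $200$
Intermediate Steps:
$Q{\left(v \right)} = - \frac{6}{v}$
$r = -4$
$r \left(Q{\left(\frac{0 + 1}{6 + 1} \right)} - 8\right) = - 4 \left(- \frac{6}{\left(0 + 1\right) \frac{1}{6 + 1}} - 8\right) = - 4 \left(- \frac{6}{1 \cdot \frac{1}{7}} - 8\right) = - 4 \left(- 6 \frac{1}{\frac{1}{7}} - 8\right) = - 4 \left(\left(-6\right) 7 - 8\right) = - 4 \left(-42 - 8\right) = \left(-4\right) \left(-50\right) = 200$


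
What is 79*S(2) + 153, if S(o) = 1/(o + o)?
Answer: 691/4 ≈ 172.75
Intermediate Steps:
S(o) = 1/(2*o)
79*S(2) + 153 = 79*((½)/2) + 153 = 79*((½)*(½)) + 153 = 79*(¼) + 153 = 79/4 + 153 = 691/4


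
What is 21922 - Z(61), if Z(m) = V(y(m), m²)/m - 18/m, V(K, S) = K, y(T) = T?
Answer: 1337199/61 ≈ 21921.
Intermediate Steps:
Z(m) = 1 - 18/m (Z(m) = m/m - 18/m = 1 - 18/m)
21922 - Z(61) = 21922 - (-18 + 61)/61 = 21922 - 43/61 = 1337199/61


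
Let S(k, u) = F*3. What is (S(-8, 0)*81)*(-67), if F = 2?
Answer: -32562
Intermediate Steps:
S(k, u) = 6 (S(k, u) = 2*3 = 6)
(S(-8, 0)*81)*(-67) = (6*81)*(-67) = 486*(-67) = -32562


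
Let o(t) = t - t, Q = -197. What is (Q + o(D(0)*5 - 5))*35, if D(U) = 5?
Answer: -6895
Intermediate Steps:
o(t) = 0
(Q + o(D(0)*5 - 5))*35 = (-197 + 0)*35 = -197*35 = -6895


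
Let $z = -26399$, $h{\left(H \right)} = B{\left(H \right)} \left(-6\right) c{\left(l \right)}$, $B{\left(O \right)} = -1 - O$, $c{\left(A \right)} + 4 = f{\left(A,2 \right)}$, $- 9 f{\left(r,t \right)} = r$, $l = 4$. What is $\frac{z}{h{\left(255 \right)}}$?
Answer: $\frac{79197}{20480} \approx 3.867$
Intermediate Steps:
$f{\left(r,t \right)} = - \frac{r}{9}$
$c{\left(A \right)} = -4 - \frac{A}{9}$
$h{\left(H \right)} = - \frac{80}{3} - \frac{80 H}{3}$ ($h{\left(H \right)} = \left(-1 - H\right) \left(-6\right) \left(-4 - \frac{4}{9}\right) = \left(6 + 6 H\right) \left(-4 - \frac{4}{9}\right) = \left(6 + 6 H\right) \left(- \frac{40}{9}\right) = - \frac{80}{3} - \frac{80 H}{3}$)
$\frac{z}{h{\left(255 \right)}} = - \frac{26399}{- \frac{80}{3} - 6800} = - \frac{26399}{- \frac{20480}{3}} = \left(-26399\right) \left(- \frac{3}{20480}\right) = \frac{79197}{20480}$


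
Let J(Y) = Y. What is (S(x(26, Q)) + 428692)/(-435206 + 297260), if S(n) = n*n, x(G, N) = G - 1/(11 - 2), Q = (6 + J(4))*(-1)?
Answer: -34778341/11173626 ≈ -3.1125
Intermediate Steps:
Q = -10 (Q = (6 + 4)*(-1) = 10*(-1) = -10)
x(G, N) = -⅑ + G (x(G, N) = G - 1/9 = G - 1*⅑ = G - ⅑ = -⅑ + G)
S(n) = n²
(S(x(26, Q)) + 428692)/(-435206 + 297260) = ((-⅑ + 26)² + 428692)/(-435206 + 297260) = ((233/9)² + 428692)/(-137946) = (54289/81 + 428692)*(-1/137946) = (34778341/81)*(-1/137946) = -34778341/11173626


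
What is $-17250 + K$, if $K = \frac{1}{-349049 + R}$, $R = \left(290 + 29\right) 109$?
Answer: $- \frac{5421295501}{314278} \approx -17250.0$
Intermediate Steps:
$R = 34771$ ($R = 319 \cdot 109 = 34771$)
$K = - \frac{1}{314278}$ ($K = \frac{1}{-349049 + 34771} = \frac{1}{-314278} = - \frac{1}{314278} \approx -3.1819 \cdot 10^{-6}$)
$-17250 + K = -17250 - \frac{1}{314278} = - \frac{5421295501}{314278}$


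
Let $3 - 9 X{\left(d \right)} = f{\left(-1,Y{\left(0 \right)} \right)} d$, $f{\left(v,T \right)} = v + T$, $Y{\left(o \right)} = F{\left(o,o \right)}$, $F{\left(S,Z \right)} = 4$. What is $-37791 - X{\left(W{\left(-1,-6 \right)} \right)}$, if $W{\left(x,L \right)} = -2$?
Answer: $-37792$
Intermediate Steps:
$Y{\left(o \right)} = 4$
$f{\left(v,T \right)} = T + v$
$X{\left(d \right)} = \frac{1}{3} - \frac{d}{3}$ ($X{\left(d \right)} = \frac{1}{3} - \frac{\left(4 - 1\right) d}{9} = \frac{1}{3} - \frac{3 d}{9} = \frac{1}{3} - \frac{d}{3}$)
$-37791 - X{\left(W{\left(-1,-6 \right)} \right)} = -37791 - \left(\frac{1}{3} - - \frac{2}{3}\right) = -37791 - \left(\frac{1}{3} + \frac{2}{3}\right) = -37791 - 1 = -37792$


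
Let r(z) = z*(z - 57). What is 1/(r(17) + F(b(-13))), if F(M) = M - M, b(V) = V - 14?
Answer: -1/680 ≈ -0.0014706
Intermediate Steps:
r(z) = z*(-57 + z)
b(V) = -14 + V
F(M) = 0
1/(r(17) + F(b(-13))) = 1/(17*(-57 + 17) + 0) = 1/(17*(-40) + 0) = 1/(-680 + 0) = 1/(-680) = -1/680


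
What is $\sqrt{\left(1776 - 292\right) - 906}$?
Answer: $17 \sqrt{2} \approx 24.042$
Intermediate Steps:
$\sqrt{\left(1776 - 292\right) - 906} = \sqrt{1484 - 906} = \sqrt{578} = 17 \sqrt{2}$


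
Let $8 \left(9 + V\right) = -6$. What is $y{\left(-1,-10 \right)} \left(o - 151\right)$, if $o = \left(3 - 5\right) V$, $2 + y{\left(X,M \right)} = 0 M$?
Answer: $263$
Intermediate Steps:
$V = - \frac{39}{4}$ ($V = -9 + \frac{1}{8} \left(-6\right) = -9 - \frac{3}{4} = - \frac{39}{4} \approx -9.75$)
$y{\left(X,M \right)} = -2$ ($y{\left(X,M \right)} = -2 + 0 M = -2 + 0 = -2$)
$o = \frac{39}{2}$ ($o = \left(3 - 5\right) \left(- \frac{39}{4}\right) = \left(-2\right) \left(- \frac{39}{4}\right) = \frac{39}{2} \approx 19.5$)
$y{\left(-1,-10 \right)} \left(o - 151\right) = - 2 \left(\frac{39}{2} - 151\right) = \left(-2\right) \left(- \frac{263}{2}\right) = 263$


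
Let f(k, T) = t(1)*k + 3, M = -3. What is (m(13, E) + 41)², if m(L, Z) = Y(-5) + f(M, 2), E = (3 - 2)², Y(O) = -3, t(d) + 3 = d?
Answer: 2209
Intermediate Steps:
t(d) = -3 + d
f(k, T) = 3 - 2*k (f(k, T) = (-3 + 1)*k + 3 = -2*k + 3 = 3 - 2*k)
E = 1 (E = 1² = 1)
m(L, Z) = 6 (m(L, Z) = -3 + (3 - 2*(-3)) = -3 + (3 + 6) = -3 + 9 = 6)
(m(13, E) + 41)² = (6 + 41)² = 47² = 2209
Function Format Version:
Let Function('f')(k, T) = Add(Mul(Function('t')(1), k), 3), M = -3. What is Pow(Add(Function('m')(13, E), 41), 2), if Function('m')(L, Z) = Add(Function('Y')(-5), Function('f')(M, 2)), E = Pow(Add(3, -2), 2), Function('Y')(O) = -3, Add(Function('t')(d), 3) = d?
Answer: 2209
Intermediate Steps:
Function('t')(d) = Add(-3, d)
Function('f')(k, T) = Add(3, Mul(-2, k)) (Function('f')(k, T) = Add(Mul(Add(-3, 1), k), 3) = Add(Mul(-2, k), 3) = Add(3, Mul(-2, k)))
E = 1 (E = Pow(1, 2) = 1)
Function('m')(L, Z) = 6 (Function('m')(L, Z) = Add(-3, Add(3, Mul(-2, -3))) = Add(-3, Add(3, 6)) = Add(-3, 9) = 6)
Pow(Add(Function('m')(13, E), 41), 2) = Pow(Add(6, 41), 2) = Pow(47, 2) = 2209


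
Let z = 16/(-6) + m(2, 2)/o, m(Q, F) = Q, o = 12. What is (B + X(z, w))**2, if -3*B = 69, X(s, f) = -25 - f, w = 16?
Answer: 4096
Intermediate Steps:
z = -5/2 (z = 16/(-6) + 2/12 = 16*(-1/6) + 2*(1/12) = -8/3 + 1/6 = -5/2 ≈ -2.5000)
B = -23 (B = -1/3*69 = -23)
(B + X(z, w))**2 = (-23 + (-25 - 1*16))**2 = (-23 + (-25 - 16))**2 = (-23 - 41)**2 = (-64)**2 = 4096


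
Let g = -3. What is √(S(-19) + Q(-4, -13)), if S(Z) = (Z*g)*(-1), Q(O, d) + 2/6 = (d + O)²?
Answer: √2085/3 ≈ 15.221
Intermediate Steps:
Q(O, d) = -⅓ + (O + d)² (Q(O, d) = -⅓ + (d + O)² = -⅓ + (O + d)²)
S(Z) = 3*Z (S(Z) = (Z*(-3))*(-1) = -3*Z*(-1) = 3*Z)
√(S(-19) + Q(-4, -13)) = √(3*(-19) + (-⅓ + (-4 - 13)²)) = √(-57 + (-⅓ + (-17)²)) = √(-57 + (-⅓ + 289)) = √(-57 + 866/3) = √(695/3) = √2085/3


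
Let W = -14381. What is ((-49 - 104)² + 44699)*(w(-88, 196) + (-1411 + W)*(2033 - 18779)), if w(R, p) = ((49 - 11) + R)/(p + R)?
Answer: 486306543158762/27 ≈ 1.8011e+13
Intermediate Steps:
w(R, p) = (38 + R)/(R + p)
((-49 - 104)² + 44699)*(w(-88, 196) + (-1411 + W)*(2033 - 18779)) = ((-49 - 104)² + 44699)*((38 - 88)/(-88 + 196) + (-1411 - 14381)*(2033 - 18779)) = ((-153)² + 44699)*(-50/108 - 15792*(-16746)) = (23409 + 44699)*((1/108)*(-50) + 264452832) = 68108*(-25/54 + 264452832) = 68108*(14280452903/54) = 486306543158762/27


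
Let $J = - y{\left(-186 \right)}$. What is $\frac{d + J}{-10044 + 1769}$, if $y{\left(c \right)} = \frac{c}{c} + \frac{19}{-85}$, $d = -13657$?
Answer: $\frac{1160911}{703375} \approx 1.6505$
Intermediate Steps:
$y{\left(c \right)} = \frac{66}{85}$ ($y{\left(c \right)} = 1 + 19 \left(- \frac{1}{85}\right) = 1 - \frac{19}{85} = \frac{66}{85}$)
$J = - \frac{66}{85}$ ($J = \left(-1\right) \frac{66}{85} = - \frac{66}{85} \approx -0.77647$)
$\frac{d + J}{-10044 + 1769} = \frac{-13657 - \frac{66}{85}}{-10044 + 1769} = - \frac{1160911}{85 \left(-8275\right)} = \left(- \frac{1160911}{85}\right) \left(- \frac{1}{8275}\right) = \frac{1160911}{703375}$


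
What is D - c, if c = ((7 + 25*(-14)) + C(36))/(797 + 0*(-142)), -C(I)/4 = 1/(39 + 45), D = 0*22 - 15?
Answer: -243851/16737 ≈ -14.570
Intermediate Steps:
D = -15 (D = 0 - 15 = -15)
C(I) = -1/21 (C(I) = -4/(39 + 45) = -4/84 = -4*1/84 = -1/21)
c = -7204/16737 (c = ((7 + 25*(-14)) - 1/21)/(797 + 0*(-142)) = ((7 - 350) - 1/21)/(797 + 0) = (-343 - 1/21)/797 = -7204/21*1/797 = -7204/16737 ≈ -0.43042)
D - c = -15 - 1*(-7204/16737) = -15 + 7204/16737 = -243851/16737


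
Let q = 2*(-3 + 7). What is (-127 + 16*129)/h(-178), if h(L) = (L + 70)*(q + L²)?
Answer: -1937/3422736 ≈ -0.00056592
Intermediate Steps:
q = 8 (q = 2*4 = 8)
h(L) = (8 + L²)*(70 + L) (h(L) = (L + 70)*(8 + L²) = (70 + L)*(8 + L²) = (8 + L²)*(70 + L))
(-127 + 16*129)/h(-178) = (-127 + 16*129)/(560 + (-178)³ + 8*(-178) + 70*(-178)²) = (-127 + 2064)/(560 - 5639752 - 1424 + 70*31684) = 1937/(560 - 5639752 - 1424 + 2217880) = 1937/(-3422736) = 1937*(-1/3422736) = -1937/3422736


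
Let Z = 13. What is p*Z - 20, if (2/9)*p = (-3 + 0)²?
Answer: 1013/2 ≈ 506.50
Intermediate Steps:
p = 81/2 (p = 9*(-3 + 0)²/2 = (9/2)*(-3)² = (9/2)*9 = 81/2 ≈ 40.500)
p*Z - 20 = (81/2)*13 - 20 = 1053/2 - 20 = 1013/2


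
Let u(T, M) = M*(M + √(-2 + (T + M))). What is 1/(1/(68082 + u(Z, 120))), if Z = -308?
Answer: 82482 + 120*I*√190 ≈ 82482.0 + 1654.1*I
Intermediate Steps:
u(T, M) = M*(M + √(-2 + M + T)) (u(T, M) = M*(M + √(-2 + (M + T))) = M*(M + √(-2 + M + T)))
1/(1/(68082 + u(Z, 120))) = 1/(1/(68082 + 120*(120 + √(-2 + 120 - 308)))) = 1/(1/(68082 + 120*(120 + √(-190)))) = 1/(1/(68082 + 120*(120 + I*√190))) = 1/(1/(68082 + (14400 + 120*I*√190))) = 1/(1/(82482 + 120*I*√190)) = 82482 + 120*I*√190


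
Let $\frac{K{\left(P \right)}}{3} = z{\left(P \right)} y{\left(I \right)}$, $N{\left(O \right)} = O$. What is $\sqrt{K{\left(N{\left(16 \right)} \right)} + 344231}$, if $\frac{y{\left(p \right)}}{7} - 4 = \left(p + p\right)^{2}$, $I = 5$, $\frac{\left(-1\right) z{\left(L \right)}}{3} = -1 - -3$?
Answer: $\sqrt{331127} \approx 575.44$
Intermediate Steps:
$z{\left(L \right)} = -6$ ($z{\left(L \right)} = - 3 \left(-1 - -3\right) = - 3 \left(-1 + 3\right) = \left(-3\right) 2 = -6$)
$y{\left(p \right)} = 28 + 28 p^{2}$ ($y{\left(p \right)} = 28 + 7 \left(p + p\right)^{2} = 28 + 7 \left(2 p\right)^{2} = 28 + 7 \cdot 4 p^{2} = 28 + 28 p^{2}$)
$K{\left(P \right)} = -13104$ ($K{\left(P \right)} = 3 \left(- 6 \left(28 + 28 \cdot 5^{2}\right)\right) = 3 \left(- 6 \left(28 + 28 \cdot 25\right)\right) = 3 \left(- 6 \left(28 + 700\right)\right) = 3 \left(\left(-6\right) 728\right) = 3 \left(-4368\right) = -13104$)
$\sqrt{K{\left(N{\left(16 \right)} \right)} + 344231} = \sqrt{-13104 + 344231} = \sqrt{331127}$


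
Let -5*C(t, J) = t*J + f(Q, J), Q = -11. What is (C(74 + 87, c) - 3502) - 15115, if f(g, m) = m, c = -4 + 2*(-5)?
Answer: -90817/5 ≈ -18163.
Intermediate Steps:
c = -14 (c = -4 - 10 = -14)
C(t, J) = -J/5 - J*t/5 (C(t, J) = -(t*J + J)/5 = -(J*t + J)/5 = -(J + J*t)/5 = -J/5 - J*t/5)
(C(74 + 87, c) - 3502) - 15115 = ((⅕)*(-14)*(-1 - (74 + 87)) - 3502) - 15115 = ((⅕)*(-14)*(-1 - 1*161) - 3502) - 15115 = ((⅕)*(-14)*(-1 - 161) - 3502) - 15115 = ((⅕)*(-14)*(-162) - 3502) - 15115 = (2268/5 - 3502) - 15115 = -15242/5 - 15115 = -90817/5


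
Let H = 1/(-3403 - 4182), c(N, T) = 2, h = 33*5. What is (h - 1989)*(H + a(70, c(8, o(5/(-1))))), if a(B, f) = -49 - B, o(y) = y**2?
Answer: 1646371584/7585 ≈ 2.1706e+5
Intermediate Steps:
h = 165
H = -1/7585 (H = 1/(-7585) = -1/7585 ≈ -0.00013184)
(h - 1989)*(H + a(70, c(8, o(5/(-1))))) = (165 - 1989)*(-1/7585 + (-49 - 1*70)) = -1824*(-1/7585 + (-49 - 70)) = -1824*(-1/7585 - 119) = -1824*(-902616/7585) = 1646371584/7585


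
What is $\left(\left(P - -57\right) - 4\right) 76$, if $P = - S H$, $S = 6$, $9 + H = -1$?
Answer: $8588$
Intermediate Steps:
$H = -10$ ($H = -9 - 1 = -10$)
$P = 60$ ($P = \left(-1\right) 6 \left(-10\right) = \left(-6\right) \left(-10\right) = 60$)
$\left(\left(P - -57\right) - 4\right) 76 = \left(\left(60 - -57\right) - 4\right) 76 = \left(\left(60 + 57\right) + \left(-4 + 0\right)\right) 76 = \left(117 - 4\right) 76 = 113 \cdot 76 = 8588$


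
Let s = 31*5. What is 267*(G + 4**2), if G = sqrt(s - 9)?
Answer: 4272 + 267*sqrt(146) ≈ 7498.2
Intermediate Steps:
s = 155
G = sqrt(146) (G = sqrt(155 - 9) = sqrt(146) ≈ 12.083)
267*(G + 4**2) = 267*(sqrt(146) + 4**2) = 267*(sqrt(146) + 16) = 267*(16 + sqrt(146)) = 4272 + 267*sqrt(146)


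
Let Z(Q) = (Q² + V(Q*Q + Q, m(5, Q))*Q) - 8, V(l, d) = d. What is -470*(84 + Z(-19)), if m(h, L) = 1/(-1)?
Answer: -214320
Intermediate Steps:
m(h, L) = -1
Z(Q) = -8 + Q² - Q (Z(Q) = (Q² - Q) - 8 = -8 + Q² - Q)
-470*(84 + Z(-19)) = -470*(84 + (-8 + (-19)² - 1*(-19))) = -470*(84 + (-8 + 361 + 19)) = -470*(84 + 372) = -470*456 = -214320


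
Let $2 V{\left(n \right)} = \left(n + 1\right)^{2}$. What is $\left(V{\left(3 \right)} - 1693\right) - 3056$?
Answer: $-4741$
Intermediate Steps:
$V{\left(n \right)} = \frac{\left(1 + n\right)^{2}}{2}$ ($V{\left(n \right)} = \frac{\left(n + 1\right)^{2}}{2} = \frac{\left(1 + n\right)^{2}}{2}$)
$\left(V{\left(3 \right)} - 1693\right) - 3056 = \left(\frac{\left(1 + 3\right)^{2}}{2} - 1693\right) - 3056 = \left(\frac{4^{2}}{2} - 1693\right) - 3056 = \left(\frac{1}{2} \cdot 16 - 1693\right) - 3056 = \left(8 - 1693\right) - 3056 = -1685 - 3056 = -4741$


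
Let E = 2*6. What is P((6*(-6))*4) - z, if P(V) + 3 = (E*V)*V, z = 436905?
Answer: -188076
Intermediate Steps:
E = 12
P(V) = -3 + 12*V**2 (P(V) = -3 + (12*V)*V = -3 + 12*V**2)
P((6*(-6))*4) - z = (-3 + 12*((6*(-6))*4)**2) - 1*436905 = (-3 + 12*(-36*4)**2) - 436905 = (-3 + 12*(-144)**2) - 436905 = (-3 + 12*20736) - 436905 = (-3 + 248832) - 436905 = 248829 - 436905 = -188076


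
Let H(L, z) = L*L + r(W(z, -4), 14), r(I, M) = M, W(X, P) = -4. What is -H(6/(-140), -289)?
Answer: -68609/4900 ≈ -14.002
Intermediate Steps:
H(L, z) = 14 + L**2 (H(L, z) = L*L + 14 = L**2 + 14 = 14 + L**2)
-H(6/(-140), -289) = -(14 + (6/(-140))**2) = -(14 + (6*(-1/140))**2) = -(14 + (-3/70)**2) = -(14 + 9/4900) = -1*68609/4900 = -68609/4900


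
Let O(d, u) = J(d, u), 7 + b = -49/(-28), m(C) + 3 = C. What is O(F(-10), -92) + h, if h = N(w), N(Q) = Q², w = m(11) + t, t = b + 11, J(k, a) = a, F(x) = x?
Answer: 1553/16 ≈ 97.063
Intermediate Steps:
m(C) = -3 + C
b = -21/4 (b = -7 - 49/(-28) = -7 - 49*(-1/28) = -7 + 7/4 = -21/4 ≈ -5.2500)
t = 23/4 (t = -21/4 + 11 = 23/4 ≈ 5.7500)
O(d, u) = u
w = 55/4 (w = (-3 + 11) + 23/4 = 8 + 23/4 = 55/4 ≈ 13.750)
h = 3025/16 (h = (55/4)² = 3025/16 ≈ 189.06)
O(F(-10), -92) + h = -92 + 3025/16 = 1553/16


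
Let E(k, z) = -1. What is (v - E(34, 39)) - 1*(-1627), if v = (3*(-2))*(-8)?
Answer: 1676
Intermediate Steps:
v = 48 (v = -6*(-8) = 48)
(v - E(34, 39)) - 1*(-1627) = (48 - 1*(-1)) - 1*(-1627) = (48 + 1) + 1627 = 49 + 1627 = 1676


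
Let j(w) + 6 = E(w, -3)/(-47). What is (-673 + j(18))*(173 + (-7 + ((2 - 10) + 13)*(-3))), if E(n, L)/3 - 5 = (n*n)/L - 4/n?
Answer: -14316310/141 ≈ -1.0153e+5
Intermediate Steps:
E(n, L) = 15 - 12/n + 3*n**2/L (E(n, L) = 15 + 3*((n*n)/L - 4/n) = 15 + 3*(n**2/L - 4/n) = 15 + 3*(-4/n + n**2/L) = 15 + (-12/n + 3*n**2/L) = 15 - 12/n + 3*n**2/L)
j(w) = -297/47 + w**2/47 + 12/(47*w) (j(w) = -6 + (15 - 12/w + 3*w**2/(-3))/(-47) = -6 + (15 - 12/w + 3*(-1/3)*w**2)*(-1/47) = -6 + (15 - 12/w - w**2)*(-1/47) = -6 + (15 - w**2 - 12/w)*(-1/47) = -6 + (-15/47 + w**2/47 + 12/(47*w)) = -297/47 + w**2/47 + 12/(47*w))
(-673 + j(18))*(173 + (-7 + ((2 - 10) + 13)*(-3))) = (-673 + (1/47)*(12 + 18**3 - 297*18)/18)*(173 + (-7 + ((2 - 10) + 13)*(-3))) = (-673 + (1/47)*(1/18)*(12 + 5832 - 5346))*(173 + (-7 + (-8 + 13)*(-3))) = (-673 + (1/47)*(1/18)*498)*(173 + (-7 + 5*(-3))) = (-673 + 83/141)*(173 + (-7 - 15)) = -94810*(173 - 22)/141 = -94810/141*151 = -14316310/141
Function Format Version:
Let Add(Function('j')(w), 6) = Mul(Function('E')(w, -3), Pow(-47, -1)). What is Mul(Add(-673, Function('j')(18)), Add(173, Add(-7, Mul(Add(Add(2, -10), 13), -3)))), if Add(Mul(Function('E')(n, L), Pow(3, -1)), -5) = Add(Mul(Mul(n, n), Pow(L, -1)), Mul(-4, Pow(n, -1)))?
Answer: Rational(-14316310, 141) ≈ -1.0153e+5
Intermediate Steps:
Function('E')(n, L) = Add(15, Mul(-12, Pow(n, -1)), Mul(3, Pow(L, -1), Pow(n, 2))) (Function('E')(n, L) = Add(15, Mul(3, Add(Mul(Mul(n, n), Pow(L, -1)), Mul(-4, Pow(n, -1))))) = Add(15, Mul(3, Add(Mul(Pow(n, 2), Pow(L, -1)), Mul(-4, Pow(n, -1))))) = Add(15, Mul(3, Add(Mul(Pow(L, -1), Pow(n, 2)), Mul(-4, Pow(n, -1))))) = Add(15, Mul(3, Add(Mul(-4, Pow(n, -1)), Mul(Pow(L, -1), Pow(n, 2))))) = Add(15, Add(Mul(-12, Pow(n, -1)), Mul(3, Pow(L, -1), Pow(n, 2)))) = Add(15, Mul(-12, Pow(n, -1)), Mul(3, Pow(L, -1), Pow(n, 2))))
Function('j')(w) = Add(Rational(-297, 47), Mul(Rational(1, 47), Pow(w, 2)), Mul(Rational(12, 47), Pow(w, -1))) (Function('j')(w) = Add(-6, Mul(Add(15, Mul(-12, Pow(w, -1)), Mul(3, Pow(-3, -1), Pow(w, 2))), Pow(-47, -1))) = Add(-6, Mul(Add(15, Mul(-12, Pow(w, -1)), Mul(3, Rational(-1, 3), Pow(w, 2))), Rational(-1, 47))) = Add(-6, Mul(Add(15, Mul(-12, Pow(w, -1)), Mul(-1, Pow(w, 2))), Rational(-1, 47))) = Add(-6, Mul(Add(15, Mul(-1, Pow(w, 2)), Mul(-12, Pow(w, -1))), Rational(-1, 47))) = Add(-6, Add(Rational(-15, 47), Mul(Rational(1, 47), Pow(w, 2)), Mul(Rational(12, 47), Pow(w, -1)))) = Add(Rational(-297, 47), Mul(Rational(1, 47), Pow(w, 2)), Mul(Rational(12, 47), Pow(w, -1))))
Mul(Add(-673, Function('j')(18)), Add(173, Add(-7, Mul(Add(Add(2, -10), 13), -3)))) = Mul(Add(-673, Mul(Rational(1, 47), Pow(18, -1), Add(12, Pow(18, 3), Mul(-297, 18)))), Add(173, Add(-7, Mul(Add(Add(2, -10), 13), -3)))) = Mul(Add(-673, Mul(Rational(1, 47), Rational(1, 18), Add(12, 5832, -5346))), Add(173, Add(-7, Mul(Add(-8, 13), -3)))) = Mul(Add(-673, Mul(Rational(1, 47), Rational(1, 18), 498)), Add(173, Add(-7, Mul(5, -3)))) = Mul(Add(-673, Rational(83, 141)), Add(173, Add(-7, -15))) = Mul(Rational(-94810, 141), Add(173, -22)) = Mul(Rational(-94810, 141), 151) = Rational(-14316310, 141)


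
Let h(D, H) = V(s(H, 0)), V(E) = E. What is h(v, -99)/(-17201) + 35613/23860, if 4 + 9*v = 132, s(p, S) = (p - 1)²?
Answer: 373979213/410415860 ≈ 0.91122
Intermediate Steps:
s(p, S) = (-1 + p)²
v = 128/9 (v = -4/9 + (⅑)*132 = -4/9 + 44/3 = 128/9 ≈ 14.222)
h(D, H) = (-1 + H)²
h(v, -99)/(-17201) + 35613/23860 = (-1 - 99)²/(-17201) + 35613/23860 = (-100)²*(-1/17201) + 35613*(1/23860) = 10000*(-1/17201) + 35613/23860 = -10000/17201 + 35613/23860 = 373979213/410415860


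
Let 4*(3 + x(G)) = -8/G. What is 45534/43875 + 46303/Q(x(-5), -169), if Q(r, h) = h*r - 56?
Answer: 379444789/3115125 ≈ 121.81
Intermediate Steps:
x(G) = -3 - 2/G (x(G) = -3 + (-8/G)/4 = -3 - 2/G)
Q(r, h) = -56 + h*r
45534/43875 + 46303/Q(x(-5), -169) = 45534/43875 + 46303/(-56 - 169*(-3 - 2/(-5))) = 45534*(1/43875) + 46303/(-56 - 169*(-3 - 2*(-⅕))) = 15178/14625 + 46303/(-56 - 169*(-3 + ⅖)) = 15178/14625 + 46303/(-56 - 169*(-13/5)) = 15178/14625 + 46303/(-56 + 2197/5) = 15178/14625 + 46303/(1917/5) = 15178/14625 + 46303*(5/1917) = 15178/14625 + 231515/1917 = 379444789/3115125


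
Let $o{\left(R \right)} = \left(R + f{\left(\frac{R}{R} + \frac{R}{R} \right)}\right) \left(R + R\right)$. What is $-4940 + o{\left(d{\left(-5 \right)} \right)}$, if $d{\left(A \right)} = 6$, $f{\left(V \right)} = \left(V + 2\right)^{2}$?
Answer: $-4676$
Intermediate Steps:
$f{\left(V \right)} = \left(2 + V\right)^{2}$
$o{\left(R \right)} = 2 R \left(16 + R\right)$ ($o{\left(R \right)} = \left(R + \left(2 + \left(\frac{R}{R} + \frac{R}{R}\right)\right)^{2}\right) \left(R + R\right) = \left(R + \left(2 + \left(1 + 1\right)\right)^{2}\right) 2 R = \left(R + \left(2 + 2\right)^{2}\right) 2 R = \left(R + 4^{2}\right) 2 R = \left(R + 16\right) 2 R = \left(16 + R\right) 2 R = 2 R \left(16 + R\right)$)
$-4940 + o{\left(d{\left(-5 \right)} \right)} = -4940 + 2 \cdot 6 \left(16 + 6\right) = -4940 + 2 \cdot 6 \cdot 22 = -4940 + 264 = -4676$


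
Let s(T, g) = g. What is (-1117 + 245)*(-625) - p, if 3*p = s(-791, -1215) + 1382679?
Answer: 84512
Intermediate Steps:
p = 460488 (p = (-1215 + 1382679)/3 = (⅓)*1381464 = 460488)
(-1117 + 245)*(-625) - p = (-1117 + 245)*(-625) - 1*460488 = -872*(-625) - 460488 = 545000 - 460488 = 84512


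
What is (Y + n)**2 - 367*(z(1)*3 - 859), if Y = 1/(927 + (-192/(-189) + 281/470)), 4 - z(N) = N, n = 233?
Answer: 276893151929008528031/756043929040009 ≈ 3.6624e+5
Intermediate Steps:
z(N) = 4 - N
Y = 29610/27496253 (Y = 1/(927 + (-192*(-1/189) + 281*(1/470))) = 1/(927 + (64/63 + 281/470)) = 1/(927 + 47783/29610) = 1/(27496253/29610) = 29610/27496253 ≈ 0.0010769)
(Y + n)**2 - 367*(z(1)*3 - 859) = (29610/27496253 + 233)**2 - 367*((4 - 1*1)*3 - 859) = (6406656559/27496253)**2 - 367*((4 - 1)*3 - 859) = 41045248264977720481/756043929040009 - 367*(3*3 - 859) = 41045248264977720481/756043929040009 - 367*(9 - 859) = 41045248264977720481/756043929040009 - 367*(-850) = 41045248264977720481/756043929040009 + 311950 = 276893151929008528031/756043929040009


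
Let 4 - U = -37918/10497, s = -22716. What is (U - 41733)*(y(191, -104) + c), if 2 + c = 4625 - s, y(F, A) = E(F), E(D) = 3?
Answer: -3991853574030/3499 ≈ -1.1409e+9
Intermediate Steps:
y(F, A) = 3
U = 79906/10497 (U = 4 - (-37918)/10497 = 4 - 1*(-37918/10497) = 4 + 37918/10497 = 79906/10497 ≈ 7.6123)
c = 27339 (c = -2 + (4625 - 1*(-22716)) = -2 + (4625 + 22716) = -2 + 27341 = 27339)
(U - 41733)*(y(191, -104) + c) = (79906/10497 - 41733)*(3 + 27339) = -437991395/10497*27342 = -3991853574030/3499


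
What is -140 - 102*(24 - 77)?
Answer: 5266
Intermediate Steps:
-140 - 102*(24 - 77) = -140 - 102*(-53) = -140 + 5406 = 5266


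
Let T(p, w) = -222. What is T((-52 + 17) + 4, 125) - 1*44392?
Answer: -44614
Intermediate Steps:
T((-52 + 17) + 4, 125) - 1*44392 = -222 - 1*44392 = -222 - 44392 = -44614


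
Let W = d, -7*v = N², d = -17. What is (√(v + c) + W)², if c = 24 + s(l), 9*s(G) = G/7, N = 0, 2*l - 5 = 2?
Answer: (102 - √866)²/36 ≈ 146.30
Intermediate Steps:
l = 7/2 (l = 5/2 + (½)*2 = 5/2 + 1 = 7/2 ≈ 3.5000)
s(G) = G/63 (s(G) = (G/7)/9 = G/63)
v = 0 (v = -⅐*0² = -⅐*0 = 0)
c = 433/18 (c = 24 + (1/63)*(7/2) = 24 + 1/18 = 433/18 ≈ 24.056)
W = -17
(√(v + c) + W)² = (√(0 + 433/18) - 17)² = (√(433/18) - 17)² = (√866/6 - 17)² = (-17 + √866/6)²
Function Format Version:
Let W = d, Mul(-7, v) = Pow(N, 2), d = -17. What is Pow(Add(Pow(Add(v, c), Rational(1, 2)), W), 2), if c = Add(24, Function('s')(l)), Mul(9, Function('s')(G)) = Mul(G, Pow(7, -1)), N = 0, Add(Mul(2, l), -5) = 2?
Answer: Mul(Rational(1, 36), Pow(Add(102, Mul(-1, Pow(866, Rational(1, 2)))), 2)) ≈ 146.30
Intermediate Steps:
l = Rational(7, 2) (l = Add(Rational(5, 2), Mul(Rational(1, 2), 2)) = Add(Rational(5, 2), 1) = Rational(7, 2) ≈ 3.5000)
Function('s')(G) = Mul(Rational(1, 63), G) (Function('s')(G) = Mul(Rational(1, 9), Mul(G, Pow(7, -1))) = Mul(Rational(1, 9), Mul(G, Rational(1, 7))) = Mul(Rational(1, 9), Mul(Rational(1, 7), G)) = Mul(Rational(1, 63), G))
v = 0 (v = Mul(Rational(-1, 7), Pow(0, 2)) = Mul(Rational(-1, 7), 0) = 0)
c = Rational(433, 18) (c = Add(24, Mul(Rational(1, 63), Rational(7, 2))) = Add(24, Rational(1, 18)) = Rational(433, 18) ≈ 24.056)
W = -17
Pow(Add(Pow(Add(v, c), Rational(1, 2)), W), 2) = Pow(Add(Pow(Add(0, Rational(433, 18)), Rational(1, 2)), -17), 2) = Pow(Add(Pow(Rational(433, 18), Rational(1, 2)), -17), 2) = Pow(Add(Mul(Rational(1, 6), Pow(866, Rational(1, 2))), -17), 2) = Pow(Add(-17, Mul(Rational(1, 6), Pow(866, Rational(1, 2)))), 2)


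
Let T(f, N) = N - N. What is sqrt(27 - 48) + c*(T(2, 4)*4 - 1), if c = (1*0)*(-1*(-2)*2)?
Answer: I*sqrt(21) ≈ 4.5826*I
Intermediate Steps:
T(f, N) = 0
c = 0 (c = 0*(2*2) = 0*4 = 0)
sqrt(27 - 48) + c*(T(2, 4)*4 - 1) = sqrt(27 - 48) + 0*(0*4 - 1) = sqrt(-21) + 0*(0 - 1) = I*sqrt(21) + 0*(-1) = I*sqrt(21) + 0 = I*sqrt(21)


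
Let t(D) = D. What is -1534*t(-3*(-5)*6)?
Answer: -138060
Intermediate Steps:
-1534*t(-3*(-5)*6) = -1534*(-3*(-5))*6 = -23010*6 = -1534*90 = -138060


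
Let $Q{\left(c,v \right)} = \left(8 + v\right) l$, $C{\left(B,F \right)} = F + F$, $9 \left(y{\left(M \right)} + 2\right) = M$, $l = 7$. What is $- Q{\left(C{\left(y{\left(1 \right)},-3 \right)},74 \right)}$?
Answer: $-574$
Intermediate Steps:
$y{\left(M \right)} = -2 + \frac{M}{9}$
$C{\left(B,F \right)} = 2 F$
$Q{\left(c,v \right)} = 56 + 7 v$ ($Q{\left(c,v \right)} = \left(8 + v\right) 7 = 56 + 7 v$)
$- Q{\left(C{\left(y{\left(1 \right)},-3 \right)},74 \right)} = - (56 + 7 \cdot 74) = - (56 + 518) = \left(-1\right) 574 = -574$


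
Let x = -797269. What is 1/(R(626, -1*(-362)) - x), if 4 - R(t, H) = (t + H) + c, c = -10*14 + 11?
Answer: 1/796414 ≈ 1.2556e-6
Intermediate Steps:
c = -129 (c = -140 + 11 = -129)
R(t, H) = 133 - H - t (R(t, H) = 4 - ((t + H) - 129) = 4 - ((H + t) - 129) = 4 - (-129 + H + t) = 4 + (129 - H - t) = 133 - H - t)
1/(R(626, -1*(-362)) - x) = 1/((133 - (-1)*(-362) - 1*626) - 1*(-797269)) = 1/((133 - 1*362 - 626) + 797269) = 1/((133 - 362 - 626) + 797269) = 1/(-855 + 797269) = 1/796414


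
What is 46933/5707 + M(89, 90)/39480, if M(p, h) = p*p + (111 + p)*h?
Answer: 285835141/32187480 ≈ 8.8803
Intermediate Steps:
M(p, h) = p**2 + h*(111 + p)
46933/5707 + M(89, 90)/39480 = 46933/5707 + (89**2 + 111*90 + 90*89)/39480 = 46933*(1/5707) + (7921 + 9990 + 8010)*(1/39480) = 46933/5707 + 25921*(1/39480) = 46933/5707 + 3703/5640 = 285835141/32187480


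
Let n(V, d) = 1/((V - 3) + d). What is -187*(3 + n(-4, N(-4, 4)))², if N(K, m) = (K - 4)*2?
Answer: -864688/529 ≈ -1634.6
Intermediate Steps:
N(K, m) = -8 + 2*K (N(K, m) = (-4 + K)*2 = -8 + 2*K)
n(V, d) = 1/(-3 + V + d) (n(V, d) = 1/((-3 + V) + d) = 1/(-3 + V + d))
-187*(3 + n(-4, N(-4, 4)))² = -187*(3 + 1/(-3 - 4 + (-8 + 2*(-4))))² = -187*(3 + 1/(-3 - 4 + (-8 - 8)))² = -187*(3 + 1/(-3 - 4 - 16))² = -187*(3 + 1/(-23))² = -187*(3 - 1/23)² = -187*(68/23)² = -187*4624/529 = -864688/529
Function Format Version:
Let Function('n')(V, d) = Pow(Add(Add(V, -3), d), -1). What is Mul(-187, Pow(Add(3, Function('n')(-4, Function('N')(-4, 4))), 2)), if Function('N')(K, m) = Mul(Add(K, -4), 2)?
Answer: Rational(-864688, 529) ≈ -1634.6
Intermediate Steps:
Function('N')(K, m) = Add(-8, Mul(2, K)) (Function('N')(K, m) = Mul(Add(-4, K), 2) = Add(-8, Mul(2, K)))
Function('n')(V, d) = Pow(Add(-3, V, d), -1) (Function('n')(V, d) = Pow(Add(Add(-3, V), d), -1) = Pow(Add(-3, V, d), -1))
Mul(-187, Pow(Add(3, Function('n')(-4, Function('N')(-4, 4))), 2)) = Mul(-187, Pow(Add(3, Pow(Add(-3, -4, Add(-8, Mul(2, -4))), -1)), 2)) = Mul(-187, Pow(Add(3, Pow(Add(-3, -4, Add(-8, -8)), -1)), 2)) = Mul(-187, Pow(Add(3, Pow(Add(-3, -4, -16), -1)), 2)) = Mul(-187, Pow(Add(3, Pow(-23, -1)), 2)) = Mul(-187, Pow(Add(3, Rational(-1, 23)), 2)) = Mul(-187, Pow(Rational(68, 23), 2)) = Mul(-187, Rational(4624, 529)) = Rational(-864688, 529)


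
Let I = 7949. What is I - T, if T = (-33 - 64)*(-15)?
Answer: 6494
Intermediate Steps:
T = 1455 (T = -97*(-15) = 1455)
I - T = 7949 - 1*1455 = 7949 - 1455 = 6494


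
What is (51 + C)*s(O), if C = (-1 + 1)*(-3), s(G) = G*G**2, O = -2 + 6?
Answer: 3264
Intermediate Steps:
O = 4
s(G) = G**3
C = 0 (C = 0*(-3) = 0)
(51 + C)*s(O) = (51 + 0)*4**3 = 51*64 = 3264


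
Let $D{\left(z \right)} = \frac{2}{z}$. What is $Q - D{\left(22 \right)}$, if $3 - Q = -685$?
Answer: $\frac{7567}{11} \approx 687.91$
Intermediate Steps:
$Q = 688$ ($Q = 3 - -685 = 3 + 685 = 688$)
$Q - D{\left(22 \right)} = 688 - \frac{2}{22} = 688 - 2 \cdot \frac{1}{22} = 688 - \frac{1}{11} = \frac{7567}{11}$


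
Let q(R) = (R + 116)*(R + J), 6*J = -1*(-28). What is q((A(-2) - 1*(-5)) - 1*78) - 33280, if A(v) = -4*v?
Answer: -36357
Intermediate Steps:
J = 14/3 (J = (-1*(-28))/6 = (1/6)*28 = 14/3 ≈ 4.6667)
q(R) = (116 + R)*(14/3 + R) (q(R) = (R + 116)*(R + 14/3) = (116 + R)*(14/3 + R))
q((A(-2) - 1*(-5)) - 1*78) - 33280 = (1624/3 + ((-4*(-2) - 1*(-5)) - 1*78)**2 + 362*((-4*(-2) - 1*(-5)) - 1*78)/3) - 33280 = (1624/3 + ((8 + 5) - 78)**2 + 362*((8 + 5) - 78)/3) - 33280 = (1624/3 + (13 - 78)**2 + 362*(13 - 78)/3) - 33280 = (1624/3 + (-65)**2 + (362/3)*(-65)) - 33280 = (1624/3 + 4225 - 23530/3) - 33280 = -3077 - 33280 = -36357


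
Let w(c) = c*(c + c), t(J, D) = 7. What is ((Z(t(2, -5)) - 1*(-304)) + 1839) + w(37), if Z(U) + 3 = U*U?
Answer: 4927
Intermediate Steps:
Z(U) = -3 + U**2 (Z(U) = -3 + U*U = -3 + U**2)
w(c) = 2*c**2 (w(c) = c*(2*c) = 2*c**2)
((Z(t(2, -5)) - 1*(-304)) + 1839) + w(37) = (((-3 + 7**2) - 1*(-304)) + 1839) + 2*37**2 = (((-3 + 49) + 304) + 1839) + 2*1369 = ((46 + 304) + 1839) + 2738 = (350 + 1839) + 2738 = 2189 + 2738 = 4927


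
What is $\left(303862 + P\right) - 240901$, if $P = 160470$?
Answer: $223431$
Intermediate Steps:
$\left(303862 + P\right) - 240901 = \left(303862 + 160470\right) - 240901 = 464332 - 240901 = 223431$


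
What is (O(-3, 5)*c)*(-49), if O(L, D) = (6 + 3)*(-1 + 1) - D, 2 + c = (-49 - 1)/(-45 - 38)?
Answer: -28420/83 ≈ -342.41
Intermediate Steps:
c = -116/83 (c = -2 + (-49 - 1)/(-45 - 38) = -2 - 50/(-83) = -2 - 50*(-1/83) = -2 + 50/83 = -116/83 ≈ -1.3976)
O(L, D) = -D (O(L, D) = 9*0 - D = 0 - D = -D)
(O(-3, 5)*c)*(-49) = (-1*5*(-116/83))*(-49) = -5*(-116/83)*(-49) = (580/83)*(-49) = -28420/83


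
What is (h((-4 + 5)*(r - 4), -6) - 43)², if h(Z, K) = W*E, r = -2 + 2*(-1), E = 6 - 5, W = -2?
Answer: 2025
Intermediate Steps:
E = 1
r = -4 (r = -2 - 2 = -4)
h(Z, K) = -2 (h(Z, K) = -2*1 = -2)
(h((-4 + 5)*(r - 4), -6) - 43)² = (-2 - 43)² = (-45)² = 2025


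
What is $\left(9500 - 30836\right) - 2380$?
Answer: $-23716$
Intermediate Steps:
$\left(9500 - 30836\right) - 2380 = -21336 - 2380 = -23716$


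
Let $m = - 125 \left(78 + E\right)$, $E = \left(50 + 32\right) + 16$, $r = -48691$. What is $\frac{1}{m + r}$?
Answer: $- \frac{1}{70691} \approx -1.4146 \cdot 10^{-5}$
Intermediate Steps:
$E = 98$ ($E = 82 + 16 = 98$)
$m = -22000$ ($m = - 125 \left(78 + 98\right) = \left(-125\right) 176 = -22000$)
$\frac{1}{m + r} = \frac{1}{-22000 - 48691} = \frac{1}{-70691} = - \frac{1}{70691}$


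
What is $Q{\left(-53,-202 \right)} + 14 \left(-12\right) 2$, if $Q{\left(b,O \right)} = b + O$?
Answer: $-591$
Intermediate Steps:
$Q{\left(b,O \right)} = O + b$
$Q{\left(-53,-202 \right)} + 14 \left(-12\right) 2 = \left(-202 - 53\right) + 14 \left(-12\right) 2 = -255 - 336 = -591$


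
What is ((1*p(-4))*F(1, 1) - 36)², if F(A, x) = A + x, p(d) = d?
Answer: 1936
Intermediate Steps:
((1*p(-4))*F(1, 1) - 36)² = ((1*(-4))*(1 + 1) - 36)² = (-4*2 - 36)² = (-8 - 36)² = (-44)² = 1936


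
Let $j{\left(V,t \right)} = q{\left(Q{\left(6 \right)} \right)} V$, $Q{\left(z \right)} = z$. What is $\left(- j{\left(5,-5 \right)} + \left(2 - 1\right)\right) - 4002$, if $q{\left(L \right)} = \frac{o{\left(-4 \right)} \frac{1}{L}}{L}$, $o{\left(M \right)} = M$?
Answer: $- \frac{36004}{9} \approx -4000.4$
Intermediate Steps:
$q{\left(L \right)} = - \frac{4}{L^{2}}$ ($q{\left(L \right)} = \frac{\left(-4\right) \frac{1}{L}}{L} = - \frac{4}{L^{2}}$)
$j{\left(V,t \right)} = - \frac{V}{9}$ ($j{\left(V,t \right)} = - \frac{4}{36} V = \left(-4\right) \frac{1}{36} V = - \frac{V}{9}$)
$\left(- j{\left(5,-5 \right)} + \left(2 - 1\right)\right) - 4002 = \left(- \frac{\left(-1\right) 5}{9} + \left(2 - 1\right)\right) - 4002 = \left(\left(-1\right) \left(- \frac{5}{9}\right) + 1\right) - 4002 = \left(\frac{5}{9} + 1\right) - 4002 = \frac{14}{9} - 4002 = - \frac{36004}{9}$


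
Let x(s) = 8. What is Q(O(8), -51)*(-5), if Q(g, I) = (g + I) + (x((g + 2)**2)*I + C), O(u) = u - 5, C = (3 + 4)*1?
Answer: 2245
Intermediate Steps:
C = 7 (C = 7*1 = 7)
O(u) = -5 + u
Q(g, I) = 7 + g + 9*I (Q(g, I) = (g + I) + (8*I + 7) = (I + g) + (7 + 8*I) = 7 + g + 9*I)
Q(O(8), -51)*(-5) = (7 + (-5 + 8) + 9*(-51))*(-5) = (7 + 3 - 459)*(-5) = -449*(-5) = 2245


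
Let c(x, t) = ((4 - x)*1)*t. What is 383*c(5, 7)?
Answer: -2681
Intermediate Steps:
c(x, t) = t*(4 - x) (c(x, t) = (4 - x)*t = t*(4 - x))
383*c(5, 7) = 383*(7*(4 - 1*5)) = 383*(7*(4 - 5)) = 383*(7*(-1)) = 383*(-7) = -2681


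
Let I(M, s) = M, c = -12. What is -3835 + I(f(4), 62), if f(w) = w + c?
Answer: -3843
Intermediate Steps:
f(w) = -12 + w (f(w) = w - 12 = -12 + w)
-3835 + I(f(4), 62) = -3835 + (-12 + 4) = -3835 - 8 = -3843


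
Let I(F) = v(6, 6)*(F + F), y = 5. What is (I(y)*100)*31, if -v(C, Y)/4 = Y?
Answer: -744000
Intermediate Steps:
v(C, Y) = -4*Y
I(F) = -48*F (I(F) = (-4*6)*(F + F) = -48*F)
(I(y)*100)*31 = (-48*5*100)*31 = -240*100*31 = -24000*31 = -744000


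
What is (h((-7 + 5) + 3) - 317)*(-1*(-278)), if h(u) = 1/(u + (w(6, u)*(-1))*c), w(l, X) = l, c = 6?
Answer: -3084688/35 ≈ -88134.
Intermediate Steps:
h(u) = 1/(-36 + u) (h(u) = 1/(u + (6*(-1))*6) = 1/(u - 6*6) = 1/(u - 36) = 1/(-36 + u))
(h((-7 + 5) + 3) - 317)*(-1*(-278)) = (1/(-36 + ((-7 + 5) + 3)) - 317)*(-1*(-278)) = (1/(-36 + (-2 + 3)) - 317)*278 = (1/(-36 + 1) - 317)*278 = (1/(-35) - 317)*278 = (-1/35 - 317)*278 = -11096/35*278 = -3084688/35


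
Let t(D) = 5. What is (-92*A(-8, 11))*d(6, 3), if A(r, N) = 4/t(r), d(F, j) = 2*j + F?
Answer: -4416/5 ≈ -883.20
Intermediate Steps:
d(F, j) = F + 2*j
A(r, N) = ⅘ (A(r, N) = 4/5 = 4*(⅕) = ⅘)
(-92*A(-8, 11))*d(6, 3) = (-92*⅘)*(6 + 2*3) = -368*(6 + 6)/5 = -368/5*12 = -4416/5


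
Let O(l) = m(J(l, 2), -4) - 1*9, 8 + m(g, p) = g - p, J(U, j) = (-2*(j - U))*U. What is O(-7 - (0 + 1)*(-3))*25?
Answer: 875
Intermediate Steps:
J(U, j) = U*(-2*j + 2*U) (J(U, j) = (-2*j + 2*U)*U = U*(-2*j + 2*U))
m(g, p) = -8 + g - p (m(g, p) = -8 + (g - p) = -8 + g - p)
O(l) = -13 + 2*l*(-2 + l) (O(l) = (-8 + 2*l*(l - 1*2) - 1*(-4)) - 1*9 = (-8 + 2*l*(l - 2) + 4) - 9 = (-8 + 2*l*(-2 + l) + 4) - 9 = (-4 + 2*l*(-2 + l)) - 9 = -13 + 2*l*(-2 + l))
O(-7 - (0 + 1)*(-3))*25 = (-13 + 2*(-7 - (0 + 1)*(-3))*(-2 + (-7 - (0 + 1)*(-3))))*25 = (-13 + 2*(-7 - (-3))*(-2 + (-7 - (-3))))*25 = (-13 + 2*(-7 - 1*(-3))*(-2 + (-7 - 1*(-3))))*25 = (-13 + 2*(-7 + 3)*(-2 + (-7 + 3)))*25 = (-13 + 2*(-4)*(-2 - 4))*25 = (-13 + 2*(-4)*(-6))*25 = (-13 + 48)*25 = 35*25 = 875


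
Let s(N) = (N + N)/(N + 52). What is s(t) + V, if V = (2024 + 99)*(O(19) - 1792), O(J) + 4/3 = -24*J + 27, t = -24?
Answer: -99078323/21 ≈ -4.7180e+6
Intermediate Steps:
O(J) = 77/3 - 24*J (O(J) = -4/3 + (-24*J + 27) = -4/3 + (27 - 24*J) = 77/3 - 24*J)
V = -14154041/3 (V = (2024 + 99)*((77/3 - 24*19) - 1792) = 2123*((77/3 - 456) - 1792) = 2123*(-1291/3 - 1792) = 2123*(-6667/3) = -14154041/3 ≈ -4.7180e+6)
s(N) = 2*N/(52 + N) (s(N) = (2*N)/(52 + N) = 2*N/(52 + N))
s(t) + V = 2*(-24)/(52 - 24) - 14154041/3 = 2*(-24)/28 - 14154041/3 = 2*(-24)*(1/28) - 14154041/3 = -12/7 - 14154041/3 = -99078323/21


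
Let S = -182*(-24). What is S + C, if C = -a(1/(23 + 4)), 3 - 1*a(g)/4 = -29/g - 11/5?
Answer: 6076/5 ≈ 1215.2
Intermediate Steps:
a(g) = 104/5 + 116/g (a(g) = 12 - 4*(-29/g - 11/5) = 12 - 4*(-11/5 - 29/g) = 12 + (44/5 + 116/g) = 104/5 + 116/g)
S = 4368
C = -15764/5 (C = -(104/5 + 116/(1/(23 + 4))) = -(104/5 + 116/(1/27)) = -(104/5 + 116*27) = -(104/5 + 3132) = -1*15764/5 = -15764/5 ≈ -3152.8)
S + C = 4368 - 15764/5 = 6076/5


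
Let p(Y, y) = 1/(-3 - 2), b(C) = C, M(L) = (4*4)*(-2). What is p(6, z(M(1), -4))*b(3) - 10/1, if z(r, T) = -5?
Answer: -53/5 ≈ -10.600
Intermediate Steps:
M(L) = -32 (M(L) = 16*(-2) = -32)
p(Y, y) = -1/5 (p(Y, y) = 1/(-5) = -1/5)
p(6, z(M(1), -4))*b(3) - 10/1 = -1/5*3 - 10/1 = -3/5 - 10*1 = -3/5 - 10 = -53/5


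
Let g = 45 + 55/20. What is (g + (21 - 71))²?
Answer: 81/16 ≈ 5.0625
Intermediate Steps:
g = 191/4 (g = 45 + 55*(1/20) = 45 + 11/4 = 191/4 ≈ 47.750)
(g + (21 - 71))² = (191/4 + (21 - 71))² = (191/4 - 50)² = (-9/4)² = 81/16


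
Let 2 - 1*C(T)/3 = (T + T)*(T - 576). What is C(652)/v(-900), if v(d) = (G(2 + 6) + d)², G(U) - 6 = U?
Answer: -148653/392498 ≈ -0.37874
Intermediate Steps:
G(U) = 6 + U
C(T) = 6 - 6*T*(-576 + T) (C(T) = 6 - 3*(T + T)*(T - 576) = 6 - 3*2*T*(-576 + T) = 6 - 6*T*(-576 + T))
v(d) = (14 + d)² (v(d) = ((6 + (2 + 6)) + d)² = ((6 + 8) + d)² = (14 + d)²)
C(652)/v(-900) = (6 - 6*652² + 3456*652)/((14 - 900)²) = (6 - 6*425104 + 2253312)/((-886)²) = (6 - 2550624 + 2253312)/784996 = -297306*1/784996 = -148653/392498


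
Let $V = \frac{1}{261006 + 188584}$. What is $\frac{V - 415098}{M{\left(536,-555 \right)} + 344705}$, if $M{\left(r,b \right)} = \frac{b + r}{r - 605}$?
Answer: $- \frac{12877049777511}{10693347087760} \approx -1.2042$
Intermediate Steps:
$V = \frac{1}{449590} \approx 2.2242 \cdot 10^{-6}$
$M{\left(r,b \right)} = \frac{b + r}{-605 + r}$
$\frac{V - 415098}{M{\left(536,-555 \right)} + 344705} = \frac{\frac{1}{449590} - 415098}{\frac{-555 + 536}{-605 + 536} + 344705} = - \frac{186623909819}{449590 \left(\frac{1}{-69} \left(-19\right) + 344705\right)} = - \frac{186623909819}{449590 \left(\left(- \frac{1}{69}\right) \left(-19\right) + 344705\right)} = - \frac{186623909819}{449590 \left(\frac{19}{69} + 344705\right)} = - \frac{186623909819}{449590 \cdot \frac{23784664}{69}} = \left(- \frac{186623909819}{449590}\right) \frac{69}{23784664} = - \frac{12877049777511}{10693347087760}$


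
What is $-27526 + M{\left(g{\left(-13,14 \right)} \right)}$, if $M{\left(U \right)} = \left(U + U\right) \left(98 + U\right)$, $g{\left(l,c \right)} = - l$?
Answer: $-24640$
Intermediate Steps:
$M{\left(U \right)} = 2 U \left(98 + U\right)$
$-27526 + M{\left(g{\left(-13,14 \right)} \right)} = -27526 + 2 \left(\left(-1\right) \left(-13\right)\right) \left(98 - -13\right) = -27526 + 2 \cdot 13 \left(98 + 13\right) = -27526 + 2 \cdot 13 \cdot 111 = -27526 + 2886 = -24640$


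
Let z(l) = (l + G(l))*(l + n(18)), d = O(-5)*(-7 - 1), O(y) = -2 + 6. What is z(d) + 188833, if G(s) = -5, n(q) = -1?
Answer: 190054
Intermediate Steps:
O(y) = 4
d = -32 (d = 4*(-7 - 1) = 4*(-8) = -32)
z(l) = (-1 + l)*(-5 + l) (z(l) = (l - 5)*(l - 1) = (-5 + l)*(-1 + l) = (-1 + l)*(-5 + l))
z(d) + 188833 = (5 + (-32)**2 - 6*(-32)) + 188833 = (5 + 1024 + 192) + 188833 = 1221 + 188833 = 190054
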